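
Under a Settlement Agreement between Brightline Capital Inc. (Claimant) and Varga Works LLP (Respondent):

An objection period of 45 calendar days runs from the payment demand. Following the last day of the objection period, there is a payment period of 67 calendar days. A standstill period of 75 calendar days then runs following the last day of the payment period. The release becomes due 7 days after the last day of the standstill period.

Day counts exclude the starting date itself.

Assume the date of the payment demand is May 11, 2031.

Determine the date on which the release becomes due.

November 21, 2031

The last day of the objection period: May 11, 2031 + 45 days = June 25, 2031.
The last day of the payment period: June 25, 2031 + 67 days = August 31, 2031.
The last day of the standstill period: 75 calendar days after August 31, 2031 is November 14, 2031.
Adding 7 calendar days to November 14, 2031 gives November 21, 2031, which is the date on which the release becomes due.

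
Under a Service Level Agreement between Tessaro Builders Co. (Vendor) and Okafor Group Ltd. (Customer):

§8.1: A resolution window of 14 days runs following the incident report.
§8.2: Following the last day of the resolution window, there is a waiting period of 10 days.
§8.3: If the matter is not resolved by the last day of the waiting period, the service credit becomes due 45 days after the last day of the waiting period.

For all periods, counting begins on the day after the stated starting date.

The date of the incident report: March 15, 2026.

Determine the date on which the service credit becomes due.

Adding 14 calendar days to March 15, 2026 gives March 29, 2026, which is the last day of the resolution window.
The last day of the waiting period: March 29, 2026 + 10 days = April 8, 2026.
The date on which the service credit becomes due: April 8, 2026 + 45 days = May 23, 2026.

May 23, 2026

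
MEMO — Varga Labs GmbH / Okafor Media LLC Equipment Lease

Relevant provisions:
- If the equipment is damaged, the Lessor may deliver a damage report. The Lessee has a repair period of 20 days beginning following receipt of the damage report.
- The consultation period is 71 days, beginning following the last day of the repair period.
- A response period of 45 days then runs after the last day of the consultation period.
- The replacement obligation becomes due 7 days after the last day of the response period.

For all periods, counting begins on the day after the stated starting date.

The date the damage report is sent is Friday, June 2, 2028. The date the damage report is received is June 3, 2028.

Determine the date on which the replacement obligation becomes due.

October 24, 2028

The last day of the repair period: June 3, 2028 + 20 days = June 23, 2028.
Adding 71 calendar days to June 23, 2028 gives September 2, 2028, which is the last day of the consultation period.
The last day of the response period: 45 calendar days after September 2, 2028 is October 17, 2028.
The date on which the replacement obligation becomes due: October 17, 2028 + 7 days = October 24, 2028.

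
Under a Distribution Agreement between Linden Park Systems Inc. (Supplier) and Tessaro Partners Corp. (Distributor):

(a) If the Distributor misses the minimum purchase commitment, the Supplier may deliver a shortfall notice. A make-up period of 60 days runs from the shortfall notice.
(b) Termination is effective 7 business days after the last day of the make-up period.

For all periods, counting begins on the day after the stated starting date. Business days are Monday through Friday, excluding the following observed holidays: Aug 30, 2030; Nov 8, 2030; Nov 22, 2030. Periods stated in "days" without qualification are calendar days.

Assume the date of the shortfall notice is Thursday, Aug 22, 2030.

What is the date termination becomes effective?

The last day of the make-up period: 60 calendar days after Aug 22, 2030 is Oct 21, 2030.
The date termination becomes effective: counting 7 business days from Monday, Oct 21, 2030 (Oct 22, Oct 23, Oct 24, Oct 25, Oct 28, Oct 29, Oct 30, skipping weekends) reaches Wednesday, Oct 30, 2030.

Oct 30, 2030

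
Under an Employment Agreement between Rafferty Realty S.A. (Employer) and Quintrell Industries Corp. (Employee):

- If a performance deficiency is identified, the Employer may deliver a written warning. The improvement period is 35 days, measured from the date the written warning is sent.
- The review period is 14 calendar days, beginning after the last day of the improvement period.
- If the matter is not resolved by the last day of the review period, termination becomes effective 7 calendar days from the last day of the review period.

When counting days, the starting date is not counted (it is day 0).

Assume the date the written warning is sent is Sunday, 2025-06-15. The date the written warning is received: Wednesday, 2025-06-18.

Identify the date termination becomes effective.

2025-08-10

The last day of the improvement period: 2025-06-15 + 35 days = 2025-07-20.
The last day of the review period: 14 calendar days after 2025-07-20 is 2025-08-03.
The date termination becomes effective: 7 calendar days after 2025-08-03 is 2025-08-10.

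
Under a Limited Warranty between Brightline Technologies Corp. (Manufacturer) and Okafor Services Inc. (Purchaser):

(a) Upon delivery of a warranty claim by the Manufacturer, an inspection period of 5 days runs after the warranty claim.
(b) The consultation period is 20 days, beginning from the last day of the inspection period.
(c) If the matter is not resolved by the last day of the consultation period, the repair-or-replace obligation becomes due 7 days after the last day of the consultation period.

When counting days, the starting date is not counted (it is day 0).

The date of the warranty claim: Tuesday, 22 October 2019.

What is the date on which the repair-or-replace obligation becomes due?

23 November 2019

Adding 5 calendar days to 22 October 2019 gives 27 October 2019, which is the last day of the inspection period.
Adding 20 calendar days to 27 October 2019 gives 16 November 2019, which is the last day of the consultation period.
Adding 7 calendar days to 16 November 2019 gives 23 November 2019, which is the date on which the repair-or-replace obligation becomes due.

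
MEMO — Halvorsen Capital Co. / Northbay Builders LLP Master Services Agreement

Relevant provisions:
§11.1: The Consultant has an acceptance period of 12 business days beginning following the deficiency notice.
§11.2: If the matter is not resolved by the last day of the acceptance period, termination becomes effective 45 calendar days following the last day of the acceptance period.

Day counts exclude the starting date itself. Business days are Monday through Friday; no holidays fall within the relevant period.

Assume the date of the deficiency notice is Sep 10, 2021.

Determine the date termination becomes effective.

The last day of the acceptance period: 12 business days after Friday, Sep 10, 2021, skipping weekends — Sep 13, Sep 14, Sep 15, Sep 16, …, Sep 24, Sep 27, Sep 28 — lands on Tuesday, Sep 28, 2021.
The date termination becomes effective: Sep 28, 2021 + 45 days = Nov 12, 2021.

Nov 12, 2021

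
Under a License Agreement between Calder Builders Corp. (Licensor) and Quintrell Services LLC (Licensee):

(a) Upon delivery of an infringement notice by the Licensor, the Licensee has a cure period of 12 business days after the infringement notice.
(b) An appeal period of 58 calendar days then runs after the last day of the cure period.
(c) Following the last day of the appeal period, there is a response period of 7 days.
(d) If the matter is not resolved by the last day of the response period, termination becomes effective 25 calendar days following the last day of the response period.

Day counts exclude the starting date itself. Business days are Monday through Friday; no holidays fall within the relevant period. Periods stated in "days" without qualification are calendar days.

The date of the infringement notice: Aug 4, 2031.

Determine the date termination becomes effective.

Nov 18, 2031

From Monday, Aug 4, 2031, 12 business days (Aug 5, Aug 6, Aug 7, Aug 8, …, Aug 18, Aug 19, Aug 20, skipping weekends) brings us to Wednesday, Aug 20, 2031, which is the last day of the cure period.
The last day of the appeal period: 58 calendar days after Aug 20, 2031 is Oct 17, 2031.
The last day of the response period: Oct 17, 2031 + 7 days = Oct 24, 2031.
The date termination becomes effective: Oct 24, 2031 + 25 days = Nov 18, 2031.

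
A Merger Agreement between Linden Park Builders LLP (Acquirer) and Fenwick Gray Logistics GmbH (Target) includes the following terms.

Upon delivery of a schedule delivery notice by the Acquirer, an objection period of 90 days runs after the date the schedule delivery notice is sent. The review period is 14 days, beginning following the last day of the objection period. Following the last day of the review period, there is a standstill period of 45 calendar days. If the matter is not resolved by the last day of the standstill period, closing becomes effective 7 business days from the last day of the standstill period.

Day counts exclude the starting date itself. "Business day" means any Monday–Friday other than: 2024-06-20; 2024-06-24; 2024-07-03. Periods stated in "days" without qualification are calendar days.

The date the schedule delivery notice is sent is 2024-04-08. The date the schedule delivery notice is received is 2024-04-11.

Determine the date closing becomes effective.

Adding 90 calendar days to 2024-04-08 gives 2024-07-07, which is the last day of the objection period.
The last day of the review period: 14 calendar days after 2024-07-07 is 2024-07-21.
Adding 45 calendar days to 2024-07-21 gives 2024-09-04, which is the last day of the standstill period.
From Wednesday, 2024-09-04, 7 business days (Sep 5, Sep 6, Sep 9, Sep 10, Sep 11, Sep 12, Sep 13, skipping weekends) brings us to Friday, 2024-09-13, which is the date closing becomes effective.

2024-09-13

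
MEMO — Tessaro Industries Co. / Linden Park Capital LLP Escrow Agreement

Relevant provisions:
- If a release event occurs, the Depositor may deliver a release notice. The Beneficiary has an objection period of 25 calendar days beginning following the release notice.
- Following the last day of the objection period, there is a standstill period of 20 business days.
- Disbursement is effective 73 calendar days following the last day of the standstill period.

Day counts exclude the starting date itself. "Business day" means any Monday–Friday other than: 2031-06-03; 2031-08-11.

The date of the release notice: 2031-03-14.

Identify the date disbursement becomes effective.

2031-07-18

The last day of the objection period: 2031-03-14 + 25 days = 2031-04-08.
From Tuesday, 2031-04-08, 20 business days (Apr 9, Apr 10, Apr 11, Apr 14, …, May 2, May 5, May 6, skipping weekends) brings us to Tuesday, 2031-05-06, which is the last day of the standstill period.
Adding 73 calendar days to 2031-05-06 gives 2031-07-18, which is the date disbursement becomes effective.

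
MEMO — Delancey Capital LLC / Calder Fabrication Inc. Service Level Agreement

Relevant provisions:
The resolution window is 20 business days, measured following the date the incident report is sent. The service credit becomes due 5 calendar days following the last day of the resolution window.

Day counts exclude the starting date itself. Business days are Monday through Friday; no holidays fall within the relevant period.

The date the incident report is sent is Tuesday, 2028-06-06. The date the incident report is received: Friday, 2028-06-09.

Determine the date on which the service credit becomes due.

2028-07-09

From Tuesday, 2028-06-06, 20 business days (Jun 7, Jun 8, Jun 9, Jun 12, …, Jun 30, Jul 3, Jul 4, skipping weekends) brings us to Tuesday, 2028-07-04, which is the last day of the resolution window.
Adding 5 calendar days to 2028-07-04 gives 2028-07-09, which is the date on which the service credit becomes due.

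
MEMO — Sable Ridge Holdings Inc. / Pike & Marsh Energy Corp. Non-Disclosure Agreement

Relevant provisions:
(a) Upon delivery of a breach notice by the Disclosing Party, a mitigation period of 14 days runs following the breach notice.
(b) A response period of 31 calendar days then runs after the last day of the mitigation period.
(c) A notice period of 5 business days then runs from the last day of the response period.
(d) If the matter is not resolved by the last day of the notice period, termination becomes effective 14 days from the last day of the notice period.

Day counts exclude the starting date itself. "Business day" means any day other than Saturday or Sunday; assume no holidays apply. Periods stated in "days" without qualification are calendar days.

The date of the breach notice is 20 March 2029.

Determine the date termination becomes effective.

25 May 2029

The last day of the mitigation period: 20 March 2029 + 14 days = 3 April 2029.
Adding 31 calendar days to 3 April 2029 gives 4 May 2029, which is the last day of the response period.
The last day of the notice period: counting 5 business days from Friday, 4 May 2029 (May 7, May 8, May 9, May 10, May 11, skipping weekends) reaches Friday, 11 May 2029.
The date termination becomes effective: 11 May 2029 + 14 days = 25 May 2029.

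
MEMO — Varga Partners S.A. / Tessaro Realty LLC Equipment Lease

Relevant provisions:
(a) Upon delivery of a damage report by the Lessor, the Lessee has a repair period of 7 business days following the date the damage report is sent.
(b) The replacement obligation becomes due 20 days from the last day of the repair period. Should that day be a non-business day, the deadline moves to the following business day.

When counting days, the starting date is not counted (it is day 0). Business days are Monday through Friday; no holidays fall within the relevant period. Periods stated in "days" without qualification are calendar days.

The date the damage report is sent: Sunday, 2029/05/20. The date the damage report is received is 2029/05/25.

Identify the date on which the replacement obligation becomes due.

The last day of the repair period: 7 business days after Sunday, 2029/05/20, skipping weekends — May 21, May 22, May 23, May 24, May 25, May 28, May 29 — lands on Tuesday, 2029/05/29.
The date on which the replacement obligation becomes due: 2029/05/29 + 20 days = 2029/06/18. 2029/06/18 is a Monday, so no roll-forward applies.

2029/06/18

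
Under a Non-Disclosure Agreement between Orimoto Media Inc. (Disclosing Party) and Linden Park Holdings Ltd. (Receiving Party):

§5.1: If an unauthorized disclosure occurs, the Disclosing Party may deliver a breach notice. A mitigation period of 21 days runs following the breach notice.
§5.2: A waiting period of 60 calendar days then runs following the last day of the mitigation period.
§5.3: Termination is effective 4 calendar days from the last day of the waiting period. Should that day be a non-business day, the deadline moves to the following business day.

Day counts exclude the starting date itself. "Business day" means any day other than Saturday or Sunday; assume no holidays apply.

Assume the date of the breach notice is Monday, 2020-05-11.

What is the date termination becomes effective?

2020-08-04

The last day of the mitigation period: 21 calendar days after 2020-05-11 is 2020-06-01.
The last day of the waiting period: 2020-06-01 + 60 days = 2020-07-31.
The date termination becomes effective: 2020-07-31 + 4 days = 2020-08-04. 2020-08-04 is a Tuesday, so no roll-forward applies.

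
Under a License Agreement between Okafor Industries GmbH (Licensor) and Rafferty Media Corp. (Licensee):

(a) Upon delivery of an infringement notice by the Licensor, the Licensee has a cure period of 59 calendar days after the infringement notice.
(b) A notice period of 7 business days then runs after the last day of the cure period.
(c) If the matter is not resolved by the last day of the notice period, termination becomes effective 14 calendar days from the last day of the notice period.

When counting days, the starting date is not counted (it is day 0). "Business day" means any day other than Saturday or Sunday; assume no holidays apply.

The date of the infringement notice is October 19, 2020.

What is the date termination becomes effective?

Adding 59 calendar days to October 19, 2020 gives December 17, 2020, which is the last day of the cure period.
From Thursday, December 17, 2020, 7 business days (Dec 18, Dec 21, Dec 22, Dec 23, Dec 24, Dec 25, Dec 28, skipping weekends) brings us to Monday, December 28, 2020, which is the last day of the notice period.
The date termination becomes effective: December 28, 2020 + 14 days = January 11, 2021.

January 11, 2021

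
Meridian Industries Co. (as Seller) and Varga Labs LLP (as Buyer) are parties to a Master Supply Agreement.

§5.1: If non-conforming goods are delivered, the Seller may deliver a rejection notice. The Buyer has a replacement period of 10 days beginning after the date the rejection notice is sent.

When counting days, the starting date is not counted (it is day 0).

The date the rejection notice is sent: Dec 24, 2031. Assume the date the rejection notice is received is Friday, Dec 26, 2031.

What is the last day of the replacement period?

Jan 3, 2032

Adding 10 calendar days to Dec 24, 2031 gives Jan 3, 2032, which is the last day of the replacement period.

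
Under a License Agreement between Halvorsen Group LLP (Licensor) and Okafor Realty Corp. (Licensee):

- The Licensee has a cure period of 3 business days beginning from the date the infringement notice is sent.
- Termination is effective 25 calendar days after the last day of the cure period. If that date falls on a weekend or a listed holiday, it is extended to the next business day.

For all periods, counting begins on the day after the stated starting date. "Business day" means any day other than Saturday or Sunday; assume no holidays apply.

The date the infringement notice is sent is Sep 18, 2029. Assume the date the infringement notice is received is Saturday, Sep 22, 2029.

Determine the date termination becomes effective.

The last day of the cure period: 3 business days after Tuesday, Sep 18, 2029, skipping weekends — Sep 19, Sep 20, Sep 21 — lands on Friday, Sep 21, 2029.
The date termination becomes effective: Sep 21, 2029 + 25 days = Oct 16, 2029. Oct 16, 2029 is a Tuesday, so no roll-forward applies.

Oct 16, 2029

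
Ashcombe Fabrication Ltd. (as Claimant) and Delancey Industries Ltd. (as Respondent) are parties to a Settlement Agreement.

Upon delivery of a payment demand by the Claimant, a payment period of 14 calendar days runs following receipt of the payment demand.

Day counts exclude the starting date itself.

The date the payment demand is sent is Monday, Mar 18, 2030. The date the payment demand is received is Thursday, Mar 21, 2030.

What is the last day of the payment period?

The last day of the payment period: Mar 21, 2030 + 14 days = Apr 4, 2030.

Apr 4, 2030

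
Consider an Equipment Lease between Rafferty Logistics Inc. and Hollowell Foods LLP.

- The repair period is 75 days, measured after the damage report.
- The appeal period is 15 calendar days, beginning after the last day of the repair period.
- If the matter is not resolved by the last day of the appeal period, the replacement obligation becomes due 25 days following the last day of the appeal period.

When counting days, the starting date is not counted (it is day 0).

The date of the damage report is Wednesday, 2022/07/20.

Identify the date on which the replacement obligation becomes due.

Adding 75 calendar days to 2022/07/20 gives 2022/10/03, which is the last day of the repair period.
Adding 15 calendar days to 2022/10/03 gives 2022/10/18, which is the last day of the appeal period.
The date on which the replacement obligation becomes due: 2022/10/18 + 25 days = 2022/11/12.

2022/11/12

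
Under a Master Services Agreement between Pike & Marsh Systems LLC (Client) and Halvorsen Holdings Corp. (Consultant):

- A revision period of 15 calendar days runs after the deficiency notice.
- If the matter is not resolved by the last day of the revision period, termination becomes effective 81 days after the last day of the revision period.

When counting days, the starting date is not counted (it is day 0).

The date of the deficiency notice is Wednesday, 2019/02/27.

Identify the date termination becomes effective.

The last day of the revision period: 2019/02/27 + 15 days = 2019/03/14.
The date termination becomes effective: 2019/03/14 + 81 days = 2019/06/03.

2019/06/03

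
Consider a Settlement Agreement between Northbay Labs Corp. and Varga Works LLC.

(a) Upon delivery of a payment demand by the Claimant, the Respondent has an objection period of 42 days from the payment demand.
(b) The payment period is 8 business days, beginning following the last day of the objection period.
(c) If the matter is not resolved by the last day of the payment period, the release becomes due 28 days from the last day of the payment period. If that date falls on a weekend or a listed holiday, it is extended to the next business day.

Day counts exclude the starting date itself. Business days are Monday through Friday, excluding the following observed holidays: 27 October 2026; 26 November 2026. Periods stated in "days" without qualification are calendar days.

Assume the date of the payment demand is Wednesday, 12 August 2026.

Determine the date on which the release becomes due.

2 November 2026

Adding 42 calendar days to 12 August 2026 gives 23 September 2026, which is the last day of the objection period.
The last day of the payment period: 8 business days after Wednesday, 23 September 2026, skipping weekends — Sep 24, Sep 25, Sep 28, Sep 29, Sep 30, Oct 1, Oct 2, Oct 5 — lands on Monday, 5 October 2026.
Adding 28 calendar days to 5 October 2026 gives 2 November 2026, which is the date on which the release becomes due. 2 November 2026 is a Monday and is not a listed holiday, so no roll-forward applies.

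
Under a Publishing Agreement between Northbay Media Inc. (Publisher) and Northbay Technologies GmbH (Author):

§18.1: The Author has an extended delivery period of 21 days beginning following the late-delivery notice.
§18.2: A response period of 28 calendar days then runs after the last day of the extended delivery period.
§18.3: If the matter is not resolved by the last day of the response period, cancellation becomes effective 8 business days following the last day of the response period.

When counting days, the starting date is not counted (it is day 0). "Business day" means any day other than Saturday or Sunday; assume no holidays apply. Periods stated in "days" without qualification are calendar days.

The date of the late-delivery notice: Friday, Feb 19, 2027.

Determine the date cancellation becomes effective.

Apr 21, 2027

Adding 21 calendar days to Feb 19, 2027 gives Mar 12, 2027, which is the last day of the extended delivery period.
The last day of the response period: Mar 12, 2027 + 28 days = Apr 9, 2027.
From Friday, Apr 9, 2027, 8 business days (Apr 12, Apr 13, Apr 14, Apr 15, Apr 16, Apr 19, Apr 20, Apr 21, skipping weekends) brings us to Wednesday, Apr 21, 2027, which is the date cancellation becomes effective.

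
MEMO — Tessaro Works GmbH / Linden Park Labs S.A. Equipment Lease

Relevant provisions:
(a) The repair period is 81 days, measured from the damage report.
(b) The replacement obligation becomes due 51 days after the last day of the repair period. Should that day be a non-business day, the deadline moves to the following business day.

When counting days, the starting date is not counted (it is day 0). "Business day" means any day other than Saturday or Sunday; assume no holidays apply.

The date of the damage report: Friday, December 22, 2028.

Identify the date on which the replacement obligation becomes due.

May 3, 2029

The last day of the repair period: 81 calendar days after December 22, 2028 is March 13, 2029.
The date on which the replacement obligation becomes due: March 13, 2029 + 51 days = May 3, 2029. May 3, 2029 is a Thursday, so no roll-forward applies.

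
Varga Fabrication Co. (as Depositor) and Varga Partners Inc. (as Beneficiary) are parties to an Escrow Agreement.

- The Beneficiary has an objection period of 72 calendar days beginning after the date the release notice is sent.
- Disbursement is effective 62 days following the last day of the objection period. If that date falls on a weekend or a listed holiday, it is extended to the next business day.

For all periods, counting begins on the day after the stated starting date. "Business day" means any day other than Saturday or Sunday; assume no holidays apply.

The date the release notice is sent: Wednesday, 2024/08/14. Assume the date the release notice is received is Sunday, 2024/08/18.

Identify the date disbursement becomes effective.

Adding 72 calendar days to 2024/08/14 gives 2024/10/25, which is the last day of the objection period.
The date disbursement becomes effective: 2024/10/25 + 62 days = 2024/12/26. 2024/12/26 is a Thursday, so no roll-forward applies.

2024/12/26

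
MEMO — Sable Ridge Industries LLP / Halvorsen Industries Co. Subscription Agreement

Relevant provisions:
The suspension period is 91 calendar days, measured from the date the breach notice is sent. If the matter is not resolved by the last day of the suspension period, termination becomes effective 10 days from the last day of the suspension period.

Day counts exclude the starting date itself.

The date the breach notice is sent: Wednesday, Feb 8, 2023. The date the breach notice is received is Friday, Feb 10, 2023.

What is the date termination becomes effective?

Adding 91 calendar days to Feb 8, 2023 gives May 10, 2023, which is the last day of the suspension period.
Adding 10 calendar days to May 10, 2023 gives May 20, 2023, which is the date termination becomes effective.

May 20, 2023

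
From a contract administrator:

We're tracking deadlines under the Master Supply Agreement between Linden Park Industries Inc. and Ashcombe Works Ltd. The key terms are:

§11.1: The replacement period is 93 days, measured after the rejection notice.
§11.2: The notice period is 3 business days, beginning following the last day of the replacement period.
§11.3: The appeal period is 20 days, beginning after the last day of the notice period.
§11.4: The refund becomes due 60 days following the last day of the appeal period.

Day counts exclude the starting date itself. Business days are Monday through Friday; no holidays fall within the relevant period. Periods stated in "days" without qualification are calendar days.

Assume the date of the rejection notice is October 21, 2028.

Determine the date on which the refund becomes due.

April 15, 2029

Adding 93 calendar days to October 21, 2028 gives January 22, 2029, which is the last day of the replacement period.
The last day of the notice period: 3 business days after Monday, January 22, 2029, skipping weekends — Jan 23, Jan 24, Jan 25 — lands on Thursday, January 25, 2029.
Adding 20 calendar days to January 25, 2029 gives February 14, 2029, which is the last day of the appeal period.
The date on which the refund becomes due: 60 calendar days after February 14, 2029 is April 15, 2029.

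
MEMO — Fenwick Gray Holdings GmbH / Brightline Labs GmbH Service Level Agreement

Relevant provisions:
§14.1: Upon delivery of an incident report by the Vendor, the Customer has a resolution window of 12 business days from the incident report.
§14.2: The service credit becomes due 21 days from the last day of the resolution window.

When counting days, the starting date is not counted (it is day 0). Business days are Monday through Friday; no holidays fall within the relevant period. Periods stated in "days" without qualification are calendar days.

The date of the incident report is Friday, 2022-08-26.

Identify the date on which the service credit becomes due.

2022-10-04

The last day of the resolution window: counting 12 business days from Friday, 2022-08-26 (Aug 29, Aug 30, Aug 31, Sep 1, …, Sep 9, Sep 12, Sep 13, skipping weekends) reaches Tuesday, 2022-09-13.
The date on which the service credit becomes due: 21 calendar days after 2022-09-13 is 2022-10-04.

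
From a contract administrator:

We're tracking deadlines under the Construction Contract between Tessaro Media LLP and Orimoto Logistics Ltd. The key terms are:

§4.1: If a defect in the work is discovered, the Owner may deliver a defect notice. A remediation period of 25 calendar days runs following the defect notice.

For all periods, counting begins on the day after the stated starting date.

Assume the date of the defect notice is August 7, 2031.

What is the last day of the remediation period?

September 1, 2031

The last day of the remediation period: 25 calendar days after August 7, 2031 is September 1, 2031.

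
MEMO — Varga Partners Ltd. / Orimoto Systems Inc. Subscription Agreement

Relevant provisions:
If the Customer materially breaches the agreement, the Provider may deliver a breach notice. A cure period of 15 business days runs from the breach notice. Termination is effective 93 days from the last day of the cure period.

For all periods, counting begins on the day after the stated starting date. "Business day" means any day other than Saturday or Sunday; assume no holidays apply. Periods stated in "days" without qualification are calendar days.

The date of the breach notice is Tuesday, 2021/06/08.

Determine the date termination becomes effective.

The last day of the cure period: counting 15 business days from Tuesday, 2021/06/08 (Jun 9, Jun 10, Jun 11, Jun 14, …, Jun 25, Jun 28, Jun 29, skipping weekends) reaches Tuesday, 2021/06/29.
The date termination becomes effective: 2021/06/29 + 93 days = 2021/09/30.

2021/09/30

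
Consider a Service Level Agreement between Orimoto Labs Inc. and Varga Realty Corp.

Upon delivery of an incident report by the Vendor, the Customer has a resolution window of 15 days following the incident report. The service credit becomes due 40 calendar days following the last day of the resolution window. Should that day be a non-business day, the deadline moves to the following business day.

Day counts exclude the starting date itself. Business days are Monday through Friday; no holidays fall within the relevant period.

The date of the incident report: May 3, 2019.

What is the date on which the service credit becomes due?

Jun 27, 2019

The last day of the resolution window: 15 calendar days after May 3, 2019 is May 18, 2019.
Adding 40 calendar days to May 18, 2019 gives Jun 27, 2019, which is the date on which the service credit becomes due. Jun 27, 2019 is a Thursday, so no roll-forward applies.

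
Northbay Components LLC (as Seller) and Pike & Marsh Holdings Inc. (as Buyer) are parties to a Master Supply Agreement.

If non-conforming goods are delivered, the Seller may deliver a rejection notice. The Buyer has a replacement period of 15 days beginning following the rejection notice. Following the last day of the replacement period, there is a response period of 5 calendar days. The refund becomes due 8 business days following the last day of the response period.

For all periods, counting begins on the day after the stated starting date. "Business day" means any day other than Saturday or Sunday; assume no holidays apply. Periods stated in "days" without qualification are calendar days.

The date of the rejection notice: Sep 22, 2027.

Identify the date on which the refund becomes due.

Oct 22, 2027

Adding 15 calendar days to Sep 22, 2027 gives Oct 7, 2027, which is the last day of the replacement period.
The last day of the response period: 5 calendar days after Oct 7, 2027 is Oct 12, 2027.
The date on which the refund becomes due: 8 business days after Tuesday, Oct 12, 2027, skipping weekends — Oct 13, Oct 14, Oct 15, Oct 18, Oct 19, Oct 20, Oct 21, Oct 22 — lands on Friday, Oct 22, 2027.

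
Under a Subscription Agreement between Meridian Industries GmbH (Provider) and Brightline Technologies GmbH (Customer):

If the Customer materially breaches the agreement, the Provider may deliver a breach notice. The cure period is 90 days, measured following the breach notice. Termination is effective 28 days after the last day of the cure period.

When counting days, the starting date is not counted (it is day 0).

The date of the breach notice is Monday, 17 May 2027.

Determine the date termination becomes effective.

The last day of the cure period: 17 May 2027 + 90 days = 15 August 2027.
The date termination becomes effective: 15 August 2027 + 28 days = 12 September 2027.

12 September 2027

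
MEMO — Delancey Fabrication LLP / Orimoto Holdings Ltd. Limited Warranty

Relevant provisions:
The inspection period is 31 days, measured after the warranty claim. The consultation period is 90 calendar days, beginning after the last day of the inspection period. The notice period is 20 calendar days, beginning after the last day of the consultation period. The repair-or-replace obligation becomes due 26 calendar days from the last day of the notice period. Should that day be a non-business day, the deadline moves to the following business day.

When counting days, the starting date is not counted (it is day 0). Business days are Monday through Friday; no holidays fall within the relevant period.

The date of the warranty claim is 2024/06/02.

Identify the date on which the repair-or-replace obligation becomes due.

The last day of the inspection period: 2024/06/02 + 31 days = 2024/07/03.
The last day of the consultation period: 90 calendar days after 2024/07/03 is 2024/10/01.
The last day of the notice period: 2024/10/01 + 20 days = 2024/10/21.
The date on which the repair-or-replace obligation becomes due: 26 calendar days after 2024/10/21 is 2024/11/16. That falls on a Saturday, so it rolls to the next business day, Monday, 2024/11/18.

2024/11/18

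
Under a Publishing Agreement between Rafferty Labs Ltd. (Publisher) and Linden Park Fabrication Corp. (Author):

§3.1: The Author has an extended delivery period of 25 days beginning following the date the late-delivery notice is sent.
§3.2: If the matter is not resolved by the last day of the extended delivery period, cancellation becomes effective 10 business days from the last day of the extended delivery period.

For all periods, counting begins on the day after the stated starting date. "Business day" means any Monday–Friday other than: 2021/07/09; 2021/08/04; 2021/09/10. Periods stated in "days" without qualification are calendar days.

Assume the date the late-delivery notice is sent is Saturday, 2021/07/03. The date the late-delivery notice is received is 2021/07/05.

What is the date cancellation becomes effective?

2021/08/12

The last day of the extended delivery period: 25 calendar days after 2021/07/03 is 2021/07/28.
The date cancellation becomes effective: 10 business days after Wednesday, 2021/07/28, skipping weekends and the listed holiday on Aug 4 — Jul 29, Jul 30, Aug 2, Aug 3, Aug 5, Aug 6, Aug 9, Aug 10, Aug 11, Aug 12 — lands on Thursday, 2021/08/12.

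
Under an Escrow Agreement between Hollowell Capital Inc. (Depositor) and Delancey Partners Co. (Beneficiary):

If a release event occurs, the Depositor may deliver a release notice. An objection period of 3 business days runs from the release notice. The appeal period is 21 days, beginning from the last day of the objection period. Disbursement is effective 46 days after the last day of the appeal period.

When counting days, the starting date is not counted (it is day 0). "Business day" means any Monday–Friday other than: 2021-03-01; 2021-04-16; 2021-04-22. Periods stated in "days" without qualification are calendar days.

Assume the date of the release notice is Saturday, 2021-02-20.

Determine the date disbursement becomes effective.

2021-05-02

From Saturday, 2021-02-20, 3 business days (Feb 22, Feb 23, Feb 24, skipping weekends) brings us to Wednesday, 2021-02-24, which is the last day of the objection period.
The last day of the appeal period: 21 calendar days after 2021-02-24 is 2021-03-17.
The date disbursement becomes effective: 2021-03-17 + 46 days = 2021-05-02.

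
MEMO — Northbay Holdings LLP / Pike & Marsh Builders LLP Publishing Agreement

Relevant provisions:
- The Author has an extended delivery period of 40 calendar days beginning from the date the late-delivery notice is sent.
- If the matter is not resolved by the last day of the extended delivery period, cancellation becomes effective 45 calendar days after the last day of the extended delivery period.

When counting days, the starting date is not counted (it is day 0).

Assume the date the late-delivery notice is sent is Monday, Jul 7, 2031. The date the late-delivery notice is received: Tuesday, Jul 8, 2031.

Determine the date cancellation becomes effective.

The last day of the extended delivery period: 40 calendar days after Jul 7, 2031 is Aug 16, 2031.
Adding 45 calendar days to Aug 16, 2031 gives Sep 30, 2031, which is the date cancellation becomes effective.

Sep 30, 2031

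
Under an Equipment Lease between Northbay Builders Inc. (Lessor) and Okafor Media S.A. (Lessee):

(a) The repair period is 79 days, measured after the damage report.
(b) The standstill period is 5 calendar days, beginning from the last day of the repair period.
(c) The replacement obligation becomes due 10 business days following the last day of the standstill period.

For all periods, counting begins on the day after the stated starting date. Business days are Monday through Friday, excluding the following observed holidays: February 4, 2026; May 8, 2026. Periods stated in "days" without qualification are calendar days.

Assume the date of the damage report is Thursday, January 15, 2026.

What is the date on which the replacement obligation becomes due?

April 23, 2026

Adding 79 calendar days to January 15, 2026 gives April 4, 2026, which is the last day of the repair period.
Adding 5 calendar days to April 4, 2026 gives April 9, 2026, which is the last day of the standstill period.
The date on which the replacement obligation becomes due: 10 business days after Thursday, April 9, 2026, skipping weekends — Apr 10, Apr 13, Apr 14, Apr 15, Apr 16, Apr 17, Apr 20, Apr 21, Apr 22, Apr 23 — lands on Thursday, April 23, 2026.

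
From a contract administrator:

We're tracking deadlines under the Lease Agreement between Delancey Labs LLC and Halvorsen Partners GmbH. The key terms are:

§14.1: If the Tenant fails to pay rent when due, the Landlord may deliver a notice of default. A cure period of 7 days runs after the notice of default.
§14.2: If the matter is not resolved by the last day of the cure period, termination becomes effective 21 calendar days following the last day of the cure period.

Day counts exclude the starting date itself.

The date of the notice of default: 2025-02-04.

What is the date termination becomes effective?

The last day of the cure period: 2025-02-04 + 7 days = 2025-02-11.
The date termination becomes effective: 2025-02-11 + 21 days = 2025-03-04.

2025-03-04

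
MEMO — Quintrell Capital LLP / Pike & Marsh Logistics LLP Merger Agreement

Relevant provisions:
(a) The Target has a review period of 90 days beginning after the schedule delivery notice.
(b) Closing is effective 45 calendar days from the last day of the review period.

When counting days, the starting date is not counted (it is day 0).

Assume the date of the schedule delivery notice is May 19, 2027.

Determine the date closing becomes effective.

The last day of the review period: May 19, 2027 + 90 days = Aug 17, 2027.
Adding 45 calendar days to Aug 17, 2027 gives Oct 1, 2027, which is the date closing becomes effective.

Oct 1, 2027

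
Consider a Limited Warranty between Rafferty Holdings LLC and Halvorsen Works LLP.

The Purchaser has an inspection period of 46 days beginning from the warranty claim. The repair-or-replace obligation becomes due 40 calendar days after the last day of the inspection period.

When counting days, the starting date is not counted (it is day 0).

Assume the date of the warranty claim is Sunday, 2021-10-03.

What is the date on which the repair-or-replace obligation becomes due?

2021-12-28

Adding 46 calendar days to 2021-10-03 gives 2021-11-18, which is the last day of the inspection period.
The date on which the repair-or-replace obligation becomes due: 2021-11-18 + 40 days = 2021-12-28.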